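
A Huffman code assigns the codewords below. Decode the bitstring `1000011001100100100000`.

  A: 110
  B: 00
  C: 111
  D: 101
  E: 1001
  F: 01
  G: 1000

GFEEBGB

Read left to right; each codeword is recognised as soon as it completes (prefix code):
  1000→G | 01→F | 1001→E | 1001→E | 00→B | 1000→G | 00→B
Decoded message: GFEEBGB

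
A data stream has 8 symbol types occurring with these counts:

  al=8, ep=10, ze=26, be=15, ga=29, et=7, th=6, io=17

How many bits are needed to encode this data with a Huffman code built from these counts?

Greedily combine the two least-frequent nodes:
merge th(6) and et(7): 13
merge al(8) and ep(10): 18
merge 13 and be(15): 28
merge io(17) and 18: 35
merge ze(26) and 28: 54
merge ga(29) and 35: 64
merge 54 and 64: 118
Each symbol's bit-cost is frequency × depth; summing gives 330 bits (equivalently 13 + 18 + 28 + 35 + 54 + 64 + 118).

330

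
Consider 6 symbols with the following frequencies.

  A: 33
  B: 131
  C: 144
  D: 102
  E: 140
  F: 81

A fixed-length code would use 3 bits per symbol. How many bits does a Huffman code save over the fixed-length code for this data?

301

Fixed-length: 3 bits × 631 symbols = 1893 bits.
Huffman merges:
A(33) + F(81) → 114
D(102) + 114 → 216
B(131) + E(140) → 271
C(144) + 216 → 360
271 + 360 → 631
Huffman total = 114 + 216 + 271 + 360 + 631 = 1592 bits.
Saving = 1893 − 1592 = 301 bits.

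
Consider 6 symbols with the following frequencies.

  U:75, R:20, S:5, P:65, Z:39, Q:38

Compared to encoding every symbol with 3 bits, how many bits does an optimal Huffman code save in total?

Fixed-length: 3 bits × 242 symbols = 726 bits.
Huffman merges:
merge S(5) and R(20): 25
merge 25 and Q(38): 63
merge Z(39) and 63: 102
merge P(65) and U(75): 140
merge 102 and 140: 242
Huffman total = 25 + 63 + 102 + 140 + 242 = 572 bits.
Saving = 726 − 572 = 154 bits.

154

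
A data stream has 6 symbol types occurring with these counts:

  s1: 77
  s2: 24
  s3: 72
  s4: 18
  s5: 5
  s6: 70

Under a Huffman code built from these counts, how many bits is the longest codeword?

4

Merge the two lowest-weight nodes at each step:
combine s5(5), s4(18) → 23
combine 23, s2(24) → 47
combine 47, s6(70) → 117
combine s3(72), s1(77) → 149
combine 117, 149 → 266
Maximum depth reached is 4.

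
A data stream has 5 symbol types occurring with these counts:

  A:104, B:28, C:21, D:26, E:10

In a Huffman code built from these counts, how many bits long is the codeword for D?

3

Build the tree from the bottom:
merge E(10) and C(21): 31
merge D(26) and B(28): 54
merge 31 and 54: 85
merge 85 and A(104): 189
The subtree containing D is merged 3 times, so code length = 3.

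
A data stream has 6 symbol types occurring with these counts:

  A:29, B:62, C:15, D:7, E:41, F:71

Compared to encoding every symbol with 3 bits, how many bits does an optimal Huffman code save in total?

152

Fixed-length: 3 bits × 225 symbols = 675 bits.
Huffman merges:
combine D(7), C(15) → 22
combine 22, A(29) → 51
combine E(41), 51 → 92
combine B(62), F(71) → 133
combine 92, 133 → 225
Huffman total = 22 + 51 + 92 + 133 + 225 = 523 bits.
Saving = 675 − 523 = 152 bits.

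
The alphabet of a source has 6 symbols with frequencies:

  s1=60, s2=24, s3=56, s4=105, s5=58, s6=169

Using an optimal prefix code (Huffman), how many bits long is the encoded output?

Merge the two smallest weights repeatedly:
s2(24) + s3(56) → 80
s5(58) + s1(60) → 118
80 + s4(105) → 185
118 + s6(169) → 287
185 + 287 → 472
The encoded length is the sum of every internal node's weight: 80 + 118 + 185 + 287 + 472 = 1142 bits.

1142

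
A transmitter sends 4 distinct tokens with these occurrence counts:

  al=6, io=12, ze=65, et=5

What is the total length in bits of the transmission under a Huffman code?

Build the Huffman tree bottom-up:
combine et(5), al(6) → 11
combine 11, io(12) → 23
combine 23, ze(65) → 88
Total encoded bits = sum of merged weights = 11 + 23 + 88 = 122.

122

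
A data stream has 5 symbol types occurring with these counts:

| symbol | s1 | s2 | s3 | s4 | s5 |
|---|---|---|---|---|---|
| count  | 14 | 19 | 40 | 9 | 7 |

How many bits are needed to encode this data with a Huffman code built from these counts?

Build the Huffman tree bottom-up:
merge s5(7) and s4(9): 16
merge s1(14) and 16: 30
merge s2(19) and 30: 49
merge s3(40) and 49: 89
Each symbol's bit-cost is frequency × depth; summing gives 184 bits (equivalently 16 + 30 + 49 + 89).

184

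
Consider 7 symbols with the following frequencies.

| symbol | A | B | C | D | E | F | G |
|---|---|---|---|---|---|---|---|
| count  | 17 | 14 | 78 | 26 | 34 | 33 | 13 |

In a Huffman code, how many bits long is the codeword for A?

4

Repeatedly merge the two smallest:
merge G(13) and B(14): 27
merge A(17) and D(26): 43
merge 27 and F(33): 60
merge E(34) and 43: 77
merge 60 and 77: 137
merge C(78) and 137: 215
The subtree containing A is merged 4 times, so code length = 4.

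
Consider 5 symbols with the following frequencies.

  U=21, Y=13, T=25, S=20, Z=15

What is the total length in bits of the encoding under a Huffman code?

Greedily combine the two least-frequent nodes:
merge Y(13) and Z(15): 28
merge S(20) and U(21): 41
merge T(25) and 28: 53
merge 41 and 53: 94
The encoded length is the sum of every internal node's weight: 28 + 41 + 53 + 94 = 216 bits.

216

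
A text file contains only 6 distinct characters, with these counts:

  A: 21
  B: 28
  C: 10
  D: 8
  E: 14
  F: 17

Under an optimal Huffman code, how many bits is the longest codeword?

3

Merge the two lowest-weight nodes at each step:
D(8) + C(10) → 18
E(14) + F(17) → 31
18 + A(21) → 39
B(28) + 31 → 59
39 + 59 → 98
The rarest symbols sit at the bottom; the longest codeword is 3 bits.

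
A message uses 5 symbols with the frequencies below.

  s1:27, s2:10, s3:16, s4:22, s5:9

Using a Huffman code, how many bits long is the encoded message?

187

Merge the two smallest weights repeatedly:
merge s5(9) and s2(10): 19
merge s3(16) and 19: 35
merge s4(22) and s1(27): 49
merge 35 and 49: 84
The encoded length is the sum of every internal node's weight: 19 + 35 + 49 + 84 = 187 bits.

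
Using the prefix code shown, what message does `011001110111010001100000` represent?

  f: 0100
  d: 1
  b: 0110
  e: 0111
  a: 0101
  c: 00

beefbcc

Read left to right; each codeword is recognised as soon as it completes (prefix code):
  0110→b | 0111→e | 0111→e | 0100→f | 0110→b | 00→c | 00→c
Decoded message: beefbcc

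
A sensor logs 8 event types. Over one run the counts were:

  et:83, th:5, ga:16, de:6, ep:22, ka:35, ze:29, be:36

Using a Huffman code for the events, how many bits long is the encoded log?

615

Greedily combine the two least-frequent nodes:
combine th(5), de(6) → 11
combine 11, ga(16) → 27
combine ep(22), 27 → 49
combine ze(29), ka(35) → 64
combine be(36), 49 → 85
combine 64, et(83) → 147
combine 85, 147 → 232
Each symbol's bit-cost is frequency × depth; summing gives 615 bits (equivalently 11 + 27 + 49 + 64 + 85 + 147 + 232).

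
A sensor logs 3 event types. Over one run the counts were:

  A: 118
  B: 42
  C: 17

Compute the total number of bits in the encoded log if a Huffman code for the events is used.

Merge the two smallest weights repeatedly:
combine C(17), B(42) → 59
combine 59, A(118) → 177
Each symbol's bit-cost is frequency × depth; summing gives 236 bits (equivalently 59 + 177).

236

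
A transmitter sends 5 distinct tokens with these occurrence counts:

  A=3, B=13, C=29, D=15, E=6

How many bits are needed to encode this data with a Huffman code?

134

Greedily combine the two least-frequent nodes:
combine A(3), E(6) → 9
combine 9, B(13) → 22
combine D(15), 22 → 37
combine C(29), 37 → 66
The encoded length is the sum of every internal node's weight: 9 + 22 + 37 + 66 = 134 bits.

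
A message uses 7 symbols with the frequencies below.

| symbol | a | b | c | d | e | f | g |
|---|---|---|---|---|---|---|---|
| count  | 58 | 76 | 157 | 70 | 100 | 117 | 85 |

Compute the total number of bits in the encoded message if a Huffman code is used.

Merge the two smallest weights repeatedly:
a(58) + d(70) → 128
b(76) + g(85) → 161
e(100) + f(117) → 217
128 + c(157) → 285
161 + 217 → 378
285 + 378 → 663
The encoded length is the sum of every internal node's weight: 128 + 161 + 217 + 285 + 378 + 663 = 1832 bits.

1832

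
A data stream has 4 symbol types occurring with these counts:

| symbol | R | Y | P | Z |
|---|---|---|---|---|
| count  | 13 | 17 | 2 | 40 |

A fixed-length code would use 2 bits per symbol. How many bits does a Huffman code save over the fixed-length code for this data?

25

Fixed-length: 2 bits × 72 symbols = 144 bits.
Huffman merges:
combine P(2), R(13) → 15
combine 15, Y(17) → 32
combine 32, Z(40) → 72
Huffman total = 15 + 32 + 72 = 119 bits.
Saving = 144 − 119 = 25 bits.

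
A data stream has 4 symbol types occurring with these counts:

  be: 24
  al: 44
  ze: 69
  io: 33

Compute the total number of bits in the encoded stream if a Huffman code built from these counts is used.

328

Build the Huffman tree bottom-up:
combine be(24), io(33) → 57
combine al(44), 57 → 101
combine ze(69), 101 → 170
Each symbol's bit-cost is frequency × depth; summing gives 328 bits (equivalently 57 + 101 + 170).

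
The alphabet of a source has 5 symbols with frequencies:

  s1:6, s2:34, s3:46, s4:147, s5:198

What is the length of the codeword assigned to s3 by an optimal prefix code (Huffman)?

3

Repeatedly merge the two smallest:
s1(6) + s2(34) → 40
40 + s3(46) → 86
86 + s4(147) → 233
s5(198) + 233 → 431
s3 sits 3 levels below the root, so its codeword is 3 bits.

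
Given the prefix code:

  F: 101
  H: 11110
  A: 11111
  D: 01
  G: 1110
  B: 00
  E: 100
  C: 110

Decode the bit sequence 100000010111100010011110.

EBBFGBEH

Read left to right; each codeword is recognised as soon as it completes (prefix code):
  100→E | 00→B | 00→B | 101→F | 1110→G | 00→B | 100→E | 11110→H
Decoded message: EBBFGBEH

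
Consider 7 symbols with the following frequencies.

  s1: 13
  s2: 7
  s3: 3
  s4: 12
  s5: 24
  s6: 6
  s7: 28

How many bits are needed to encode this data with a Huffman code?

236

Merge the two smallest weights repeatedly:
combine s3(3), s6(6) → 9
combine s2(7), 9 → 16
combine s4(12), s1(13) → 25
combine 16, s5(24) → 40
combine 25, s7(28) → 53
combine 40, 53 → 93
Total encoded bits = sum of merged weights = 9 + 16 + 25 + 40 + 53 + 93 = 236.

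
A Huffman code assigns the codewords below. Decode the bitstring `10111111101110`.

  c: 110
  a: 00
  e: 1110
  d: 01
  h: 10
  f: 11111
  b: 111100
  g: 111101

Read left to right; each codeword is recognised as soon as it completes (prefix code):
  10→h | 11111→f | 110→c | 1110→e
Decoded message: hfce

hfce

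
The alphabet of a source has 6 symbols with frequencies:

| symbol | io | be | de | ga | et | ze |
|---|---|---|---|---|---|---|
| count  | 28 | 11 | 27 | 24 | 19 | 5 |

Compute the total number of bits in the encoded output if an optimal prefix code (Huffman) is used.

279

Merge the two smallest weights repeatedly:
merge ze(5) and be(11): 16
merge 16 and et(19): 35
merge ga(24) and de(27): 51
merge io(28) and 35: 63
merge 51 and 63: 114
Each symbol's bit-cost is frequency × depth; summing gives 279 bits (equivalently 16 + 35 + 51 + 63 + 114).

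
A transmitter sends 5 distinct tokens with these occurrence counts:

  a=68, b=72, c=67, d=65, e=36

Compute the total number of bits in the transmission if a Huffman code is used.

717

Greedily combine the two least-frequent nodes:
merge e(36) and d(65): 101
merge c(67) and a(68): 135
merge b(72) and 101: 173
merge 135 and 173: 308
Each symbol's bit-cost is frequency × depth; summing gives 717 bits (equivalently 101 + 135 + 173 + 308).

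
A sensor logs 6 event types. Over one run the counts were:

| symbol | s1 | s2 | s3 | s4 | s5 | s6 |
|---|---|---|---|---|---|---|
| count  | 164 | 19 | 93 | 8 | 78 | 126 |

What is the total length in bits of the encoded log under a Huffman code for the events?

Merge the two smallest weights repeatedly:
combine s4(8), s2(19) → 27
combine 27, s5(78) → 105
combine s3(93), 105 → 198
combine s6(126), s1(164) → 290
combine 198, 290 → 488
Total encoded bits = sum of merged weights = 27 + 105 + 198 + 290 + 488 = 1108.

1108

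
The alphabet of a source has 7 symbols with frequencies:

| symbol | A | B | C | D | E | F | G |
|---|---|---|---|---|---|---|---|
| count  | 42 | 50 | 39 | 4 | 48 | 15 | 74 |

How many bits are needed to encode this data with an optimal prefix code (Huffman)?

Build the Huffman tree bottom-up:
combine D(4), F(15) → 19
combine 19, C(39) → 58
combine A(42), E(48) → 90
combine B(50), 58 → 108
combine G(74), 90 → 164
combine 108, 164 → 272
Each symbol's bit-cost is frequency × depth; summing gives 711 bits (equivalently 19 + 58 + 90 + 108 + 164 + 272).

711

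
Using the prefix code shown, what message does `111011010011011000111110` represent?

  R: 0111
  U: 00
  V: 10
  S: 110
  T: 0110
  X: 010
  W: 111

WTVTSUWS

Read left to right; each codeword is recognised as soon as it completes (prefix code):
  111→W | 0110→T | 10→V | 0110→T | 110→S | 00→U | 111→W | 110→S
Decoded message: WTVTSUWS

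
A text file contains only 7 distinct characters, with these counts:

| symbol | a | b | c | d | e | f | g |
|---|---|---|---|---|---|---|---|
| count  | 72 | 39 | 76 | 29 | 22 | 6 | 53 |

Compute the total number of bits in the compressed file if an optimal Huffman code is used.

Greedily combine the two least-frequent nodes:
combine f(6), e(22) → 28
combine 28, d(29) → 57
combine b(39), g(53) → 92
combine 57, a(72) → 129
combine c(76), 92 → 168
combine 129, 168 → 297
Total encoded bits = sum of merged weights = 28 + 57 + 92 + 129 + 168 + 297 = 771.

771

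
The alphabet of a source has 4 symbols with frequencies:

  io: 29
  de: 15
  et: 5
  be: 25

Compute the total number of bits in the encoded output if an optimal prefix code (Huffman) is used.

Greedily combine the two least-frequent nodes:
combine et(5), de(15) → 20
combine 20, be(25) → 45
combine io(29), 45 → 74
Each symbol's bit-cost is frequency × depth; summing gives 139 bits (equivalently 20 + 45 + 74).

139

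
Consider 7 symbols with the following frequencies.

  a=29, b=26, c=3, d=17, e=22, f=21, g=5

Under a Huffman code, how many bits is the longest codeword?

4

Merge the two lowest-weight nodes at each step:
c(3) + g(5) → 8
8 + d(17) → 25
f(21) + e(22) → 43
25 + b(26) → 51
a(29) + 43 → 72
51 + 72 → 123
The first pair merged (c, g) ends up deepest, at depth 4.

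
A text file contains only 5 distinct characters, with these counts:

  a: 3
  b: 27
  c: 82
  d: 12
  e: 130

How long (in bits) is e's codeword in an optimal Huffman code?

Repeatedly merge the two smallest:
combine a(3), d(12) → 15
combine 15, b(27) → 42
combine 42, c(82) → 124
combine 124, e(130) → 254
e is merged only at the final step, so code length = 1.

1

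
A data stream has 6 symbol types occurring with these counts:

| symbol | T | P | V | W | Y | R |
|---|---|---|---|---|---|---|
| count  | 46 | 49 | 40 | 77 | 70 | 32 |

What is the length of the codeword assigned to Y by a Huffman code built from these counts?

2

Huffman merges, smallest pair first:
merge R(32) and V(40): 72
merge T(46) and P(49): 95
merge Y(70) and 72: 142
merge W(77) and 95: 172
merge 142 and 172: 314
The subtree containing Y is merged 2 times, so code length = 2.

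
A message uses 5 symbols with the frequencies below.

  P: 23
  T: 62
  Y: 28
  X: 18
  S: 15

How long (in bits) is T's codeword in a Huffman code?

Repeatedly merge the two smallest:
S(15) + X(18) → 33
P(23) + Y(28) → 51
33 + 51 → 84
T(62) + 84 → 146
T is a child of the root — depth 1, so its codeword is a single bit.

1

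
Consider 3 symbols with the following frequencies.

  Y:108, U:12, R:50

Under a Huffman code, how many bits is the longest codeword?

2

Merge the two lowest-weight nodes at each step:
merge U(12) and R(50): 62
merge 62 and Y(108): 170
Maximum depth reached is 2.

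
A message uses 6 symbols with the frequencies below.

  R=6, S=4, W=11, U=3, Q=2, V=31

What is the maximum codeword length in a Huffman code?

Merge the two lowest-weight nodes at each step:
combine Q(2), U(3) → 5
combine S(4), 5 → 9
combine R(6), 9 → 15
combine W(11), 15 → 26
combine 26, V(31) → 57
The first pair merged (Q, U) ends up deepest, at depth 5.

5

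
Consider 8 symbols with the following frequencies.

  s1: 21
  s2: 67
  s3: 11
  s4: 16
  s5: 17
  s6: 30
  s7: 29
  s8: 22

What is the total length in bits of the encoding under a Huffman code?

Merge the two smallest weights repeatedly:
merge s3(11) and s4(16): 27
merge s5(17) and s1(21): 38
merge s8(22) and 27: 49
merge s7(29) and s6(30): 59
merge 38 and 49: 87
merge 59 and s2(67): 126
merge 87 and 126: 213
The encoded length is the sum of every internal node's weight: 27 + 38 + 49 + 59 + 87 + 126 + 213 = 599 bits.

599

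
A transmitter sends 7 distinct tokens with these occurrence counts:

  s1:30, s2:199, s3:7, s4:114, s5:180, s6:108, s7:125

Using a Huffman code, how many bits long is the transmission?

1947

Merge the two smallest weights repeatedly:
s3(7) + s1(30) → 37
37 + s6(108) → 145
s4(114) + s7(125) → 239
145 + s5(180) → 325
s2(199) + 239 → 438
325 + 438 → 763
The encoded length is the sum of every internal node's weight: 37 + 145 + 239 + 325 + 438 + 763 = 1947 bits.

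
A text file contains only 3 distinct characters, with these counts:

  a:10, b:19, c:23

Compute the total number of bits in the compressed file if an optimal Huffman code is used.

81

Merge the two smallest weights repeatedly:
a(10) + b(19) → 29
c(23) + 29 → 52
Each symbol's bit-cost is frequency × depth; summing gives 81 bits (equivalently 29 + 52).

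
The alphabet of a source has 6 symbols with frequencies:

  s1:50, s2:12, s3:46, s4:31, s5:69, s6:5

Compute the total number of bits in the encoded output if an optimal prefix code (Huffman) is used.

Merge the two smallest weights repeatedly:
merge s6(5) and s2(12): 17
merge 17 and s4(31): 48
merge s3(46) and 48: 94
merge s1(50) and s5(69): 119
merge 94 and 119: 213
The encoded length is the sum of every internal node's weight: 17 + 48 + 94 + 119 + 213 = 491 bits.

491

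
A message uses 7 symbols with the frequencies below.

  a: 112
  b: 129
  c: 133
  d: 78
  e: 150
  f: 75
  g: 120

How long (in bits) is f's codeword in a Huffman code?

3

Huffman merges, smallest pair first:
f(75) + d(78) → 153
a(112) + g(120) → 232
b(129) + c(133) → 262
e(150) + 153 → 303
232 + 262 → 494
303 + 494 → 797
f's leaf is at depth 3, giving a 3-bit codeword.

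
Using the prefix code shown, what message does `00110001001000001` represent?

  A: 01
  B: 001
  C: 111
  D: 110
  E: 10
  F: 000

Read left to right; each codeword is recognised as soon as it completes (prefix code):
  001→B | 10→E | 001→B | 001→B | 000→F | 001→B
Decoded message: BEBBFB

BEBBFB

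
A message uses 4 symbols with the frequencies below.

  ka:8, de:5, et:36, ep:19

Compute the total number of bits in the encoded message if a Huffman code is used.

113

Merge the two smallest weights repeatedly:
merge de(5) and ka(8): 13
merge 13 and ep(19): 32
merge 32 and et(36): 68
Each symbol's bit-cost is frequency × depth; summing gives 113 bits (equivalently 13 + 32 + 68).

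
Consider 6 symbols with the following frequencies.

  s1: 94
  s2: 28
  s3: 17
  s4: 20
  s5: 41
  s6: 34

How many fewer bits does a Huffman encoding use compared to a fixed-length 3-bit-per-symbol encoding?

151

Fixed-length: 3 bits × 234 symbols = 702 bits.
Huffman merges:
s3(17) + s4(20) → 37
s2(28) + s6(34) → 62
37 + s5(41) → 78
62 + 78 → 140
s1(94) + 140 → 234
Huffman total = 37 + 62 + 78 + 140 + 234 = 551 bits.
Saving = 702 − 551 = 151 bits.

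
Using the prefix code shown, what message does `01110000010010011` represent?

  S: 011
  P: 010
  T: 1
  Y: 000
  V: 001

STYVVVT

Read left to right; each codeword is recognised as soon as it completes (prefix code):
  011→S | 1→T | 000→Y | 001→V | 001→V | 001→V | 1→T
Decoded message: STYVVVT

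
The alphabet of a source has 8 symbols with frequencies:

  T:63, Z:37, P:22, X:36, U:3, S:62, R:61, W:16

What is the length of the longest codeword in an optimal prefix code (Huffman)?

Merge the two lowest-weight nodes at each step:
combine U(3), W(16) → 19
combine 19, P(22) → 41
combine X(36), Z(37) → 73
combine 41, R(61) → 102
combine S(62), T(63) → 125
combine 73, 102 → 175
combine 125, 175 → 300
The rarest symbols sit at the bottom; the longest codeword is 5 bits.

5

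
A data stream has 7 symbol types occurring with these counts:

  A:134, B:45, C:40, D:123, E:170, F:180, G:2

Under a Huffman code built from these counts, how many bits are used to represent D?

3

Repeatedly merge the two smallest:
G(2) + C(40) → 42
42 + B(45) → 87
87 + D(123) → 210
A(134) + E(170) → 304
F(180) + 210 → 390
304 + 390 → 694
D's leaf is at depth 3, giving a 3-bit codeword.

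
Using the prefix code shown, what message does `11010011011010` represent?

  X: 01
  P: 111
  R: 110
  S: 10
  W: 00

RSXSRS

Read left to right; each codeword is recognised as soon as it completes (prefix code):
  110→R | 10→S | 01→X | 10→S | 110→R | 10→S
Decoded message: RSXSRS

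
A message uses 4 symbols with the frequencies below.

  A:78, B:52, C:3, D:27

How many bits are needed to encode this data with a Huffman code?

Merge the two smallest weights repeatedly:
combine C(3), D(27) → 30
combine 30, B(52) → 82
combine A(78), 82 → 160
Each symbol's bit-cost is frequency × depth; summing gives 272 bits (equivalently 30 + 82 + 160).

272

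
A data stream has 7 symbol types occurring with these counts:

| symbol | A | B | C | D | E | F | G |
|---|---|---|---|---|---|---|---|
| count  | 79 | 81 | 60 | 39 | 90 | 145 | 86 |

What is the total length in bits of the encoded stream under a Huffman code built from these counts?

Greedily combine the two least-frequent nodes:
merge D(39) and C(60): 99
merge A(79) and B(81): 160
merge G(86) and E(90): 176
merge 99 and F(145): 244
merge 160 and 176: 336
merge 244 and 336: 580
The encoded length is the sum of every internal node's weight: 99 + 160 + 176 + 244 + 336 + 580 = 1595 bits.

1595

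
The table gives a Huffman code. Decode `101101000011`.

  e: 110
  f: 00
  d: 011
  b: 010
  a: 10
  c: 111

aeafd

Read left to right; each codeword is recognised as soon as it completes (prefix code):
  10→a | 110→e | 10→a | 00→f | 011→d
Decoded message: aeafd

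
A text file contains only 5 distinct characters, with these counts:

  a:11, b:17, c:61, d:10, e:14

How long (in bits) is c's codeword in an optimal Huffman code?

1

Huffman merges, smallest pair first:
merge d(10) and a(11): 21
merge e(14) and b(17): 31
merge 21 and 31: 52
merge 52 and c(61): 113
c is a child of the root — depth 1, so its codeword is a single bit.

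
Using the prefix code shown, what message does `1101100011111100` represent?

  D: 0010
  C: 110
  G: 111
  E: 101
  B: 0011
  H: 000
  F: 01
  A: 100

CCBGA

Read left to right; each codeword is recognised as soon as it completes (prefix code):
  110→C | 110→C | 0011→B | 111→G | 100→A
Decoded message: CCBGA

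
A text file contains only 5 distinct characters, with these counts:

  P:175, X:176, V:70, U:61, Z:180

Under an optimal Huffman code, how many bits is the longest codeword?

3

Merge the two lowest-weight nodes at each step:
combine U(61), V(70) → 131
combine 131, P(175) → 306
combine X(176), Z(180) → 356
combine 306, 356 → 662
Maximum depth reached is 3.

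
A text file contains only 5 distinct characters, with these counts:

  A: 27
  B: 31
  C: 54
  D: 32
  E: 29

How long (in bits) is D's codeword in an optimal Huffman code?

2

Huffman merges, smallest pair first:
merge A(27) and E(29): 56
merge B(31) and D(32): 63
merge C(54) and 56: 110
merge 63 and 110: 173
The subtree containing D is merged 2 times, so code length = 2.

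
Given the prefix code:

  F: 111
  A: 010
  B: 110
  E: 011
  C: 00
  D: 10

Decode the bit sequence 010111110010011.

AFBAE

Read left to right; each codeword is recognised as soon as it completes (prefix code):
  010→A | 111→F | 110→B | 010→A | 011→E
Decoded message: AFBAE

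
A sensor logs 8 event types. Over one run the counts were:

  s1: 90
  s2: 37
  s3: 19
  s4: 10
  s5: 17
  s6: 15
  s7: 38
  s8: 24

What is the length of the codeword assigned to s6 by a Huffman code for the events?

5

Build the tree from the bottom:
s4(10) + s6(15) → 25
s5(17) + s3(19) → 36
s8(24) + 25 → 49
36 + s2(37) → 73
s7(38) + 49 → 87
73 + 87 → 160
s1(90) + 160 → 250
s6 sits 5 levels below the root, so its codeword is 5 bits.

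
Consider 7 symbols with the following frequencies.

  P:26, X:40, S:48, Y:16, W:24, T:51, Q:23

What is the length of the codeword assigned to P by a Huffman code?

Build the tree from the bottom:
merge Y(16) and Q(23): 39
merge W(24) and P(26): 50
merge 39 and X(40): 79
merge S(48) and 50: 98
merge T(51) and 79: 130
merge 98 and 130: 228
P sits 3 levels below the root, so its codeword is 3 bits.

3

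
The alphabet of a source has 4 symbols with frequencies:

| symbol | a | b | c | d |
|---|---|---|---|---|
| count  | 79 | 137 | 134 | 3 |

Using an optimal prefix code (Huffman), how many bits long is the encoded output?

Greedily combine the two least-frequent nodes:
merge d(3) and a(79): 82
merge 82 and c(134): 216
merge b(137) and 216: 353
Total encoded bits = sum of merged weights = 82 + 216 + 353 = 651.

651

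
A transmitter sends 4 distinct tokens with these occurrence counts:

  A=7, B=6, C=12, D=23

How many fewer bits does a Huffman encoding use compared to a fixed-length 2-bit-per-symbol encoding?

10

Fixed-length: 2 bits × 48 symbols = 96 bits.
Huffman merges:
combine B(6), A(7) → 13
combine C(12), 13 → 25
combine D(23), 25 → 48
Huffman total = 13 + 25 + 48 = 86 bits.
Saving = 96 − 86 = 10 bits.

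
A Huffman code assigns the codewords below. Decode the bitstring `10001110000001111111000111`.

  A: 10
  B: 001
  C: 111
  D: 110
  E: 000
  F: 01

ABDEBCCEC

Read left to right; each codeword is recognised as soon as it completes (prefix code):
  10→A | 001→B | 110→D | 000→E | 001→B | 111→C | 111→C | 000→E | 111→C
Decoded message: ABDEBCCEC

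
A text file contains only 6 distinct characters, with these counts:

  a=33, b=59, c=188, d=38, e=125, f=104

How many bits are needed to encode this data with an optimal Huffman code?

Greedily combine the two least-frequent nodes:
merge a(33) and d(38): 71
merge b(59) and 71: 130
merge f(104) and e(125): 229
merge 130 and c(188): 318
merge 229 and 318: 547
Each symbol's bit-cost is frequency × depth; summing gives 1295 bits (equivalently 71 + 130 + 229 + 318 + 547).

1295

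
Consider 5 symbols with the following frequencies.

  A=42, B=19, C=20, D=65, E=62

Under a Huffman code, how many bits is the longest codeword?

3

Merge the two lowest-weight nodes at each step:
B(19) + C(20) → 39
39 + A(42) → 81
E(62) + D(65) → 127
81 + 127 → 208
The first pair merged (B, C) ends up deepest, at depth 3.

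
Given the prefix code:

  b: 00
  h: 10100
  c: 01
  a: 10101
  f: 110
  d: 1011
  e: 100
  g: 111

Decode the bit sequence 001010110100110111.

Read left to right; each codeword is recognised as soon as it completes (prefix code):
  00→b | 10101→a | 10100→h | 110→f | 111→g
Decoded message: bahfg

bahfg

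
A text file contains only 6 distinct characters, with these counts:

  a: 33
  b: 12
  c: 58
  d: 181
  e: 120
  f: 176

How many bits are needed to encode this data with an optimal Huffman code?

1308

Merge the two smallest weights repeatedly:
b(12) + a(33) → 45
45 + c(58) → 103
103 + e(120) → 223
f(176) + d(181) → 357
223 + 357 → 580
Total encoded bits = sum of merged weights = 45 + 103 + 223 + 357 + 580 = 1308.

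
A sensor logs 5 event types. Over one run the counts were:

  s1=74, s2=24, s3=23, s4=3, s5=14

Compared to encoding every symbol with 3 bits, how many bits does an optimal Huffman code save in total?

Fixed-length: 3 bits × 138 symbols = 414 bits.
Huffman merges:
s4(3) + s5(14) → 17
17 + s3(23) → 40
s2(24) + 40 → 64
64 + s1(74) → 138
Huffman total = 17 + 40 + 64 + 138 = 259 bits.
Saving = 414 − 259 = 155 bits.

155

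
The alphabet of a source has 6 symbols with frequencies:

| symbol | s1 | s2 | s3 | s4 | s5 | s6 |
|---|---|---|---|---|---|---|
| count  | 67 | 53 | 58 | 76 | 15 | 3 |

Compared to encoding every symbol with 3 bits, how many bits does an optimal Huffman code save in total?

183

Fixed-length: 3 bits × 272 symbols = 816 bits.
Huffman merges:
merge s6(3) and s5(15): 18
merge 18 and s2(53): 71
merge s3(58) and s1(67): 125
merge 71 and s4(76): 147
merge 125 and 147: 272
Huffman total = 18 + 71 + 125 + 147 + 272 = 633 bits.
Saving = 816 − 633 = 183 bits.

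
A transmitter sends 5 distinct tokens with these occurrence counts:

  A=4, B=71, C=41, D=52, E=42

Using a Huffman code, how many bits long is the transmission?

Build the Huffman tree bottom-up:
combine A(4), C(41) → 45
combine E(42), 45 → 87
combine D(52), B(71) → 123
combine 87, 123 → 210
The encoded length is the sum of every internal node's weight: 45 + 87 + 123 + 210 = 465 bits.

465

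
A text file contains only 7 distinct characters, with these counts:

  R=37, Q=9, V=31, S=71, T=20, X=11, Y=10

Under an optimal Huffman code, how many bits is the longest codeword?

Merge the two lowest-weight nodes at each step:
merge Q(9) and Y(10): 19
merge X(11) and 19: 30
merge T(20) and 30: 50
merge V(31) and R(37): 68
merge 50 and 68: 118
merge S(71) and 118: 189
Maximum depth reached is 5.

5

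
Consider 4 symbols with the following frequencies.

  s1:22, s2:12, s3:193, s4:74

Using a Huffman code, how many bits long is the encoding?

443

Build the Huffman tree bottom-up:
combine s2(12), s1(22) → 34
combine 34, s4(74) → 108
combine 108, s3(193) → 301
The encoded length is the sum of every internal node's weight: 34 + 108 + 301 = 443 bits.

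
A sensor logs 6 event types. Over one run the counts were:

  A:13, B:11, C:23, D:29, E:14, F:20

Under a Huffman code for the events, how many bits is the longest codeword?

3

Merge the two lowest-weight nodes at each step:
merge B(11) and A(13): 24
merge E(14) and F(20): 34
merge C(23) and 24: 47
merge D(29) and 34: 63
merge 47 and 63: 110
Maximum depth reached is 3.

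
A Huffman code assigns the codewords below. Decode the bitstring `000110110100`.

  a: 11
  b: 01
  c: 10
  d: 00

dbcabd

Read left to right; each codeword is recognised as soon as it completes (prefix code):
  00→d | 01→b | 10→c | 11→a | 01→b | 00→d
Decoded message: dbcabd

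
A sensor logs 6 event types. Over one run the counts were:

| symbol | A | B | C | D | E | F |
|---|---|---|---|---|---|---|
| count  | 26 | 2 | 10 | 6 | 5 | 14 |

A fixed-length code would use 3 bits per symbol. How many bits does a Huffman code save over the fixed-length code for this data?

46

Fixed-length: 3 bits × 63 symbols = 189 bits.
Huffman merges:
combine B(2), E(5) → 7
combine D(6), 7 → 13
combine C(10), 13 → 23
combine F(14), 23 → 37
combine A(26), 37 → 63
Huffman total = 7 + 13 + 23 + 37 + 63 = 143 bits.
Saving = 189 − 143 = 46 bits.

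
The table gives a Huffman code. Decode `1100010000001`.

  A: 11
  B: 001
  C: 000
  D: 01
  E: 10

ACECB

Read left to right; each codeword is recognised as soon as it completes (prefix code):
  11→A | 000→C | 10→E | 000→C | 001→B
Decoded message: ACECB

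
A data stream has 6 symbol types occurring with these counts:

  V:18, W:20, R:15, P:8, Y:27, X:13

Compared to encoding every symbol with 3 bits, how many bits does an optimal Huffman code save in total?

47

Fixed-length: 3 bits × 101 symbols = 303 bits.
Huffman merges:
merge P(8) and X(13): 21
merge R(15) and V(18): 33
merge W(20) and 21: 41
merge Y(27) and 33: 60
merge 41 and 60: 101
Huffman total = 21 + 33 + 41 + 60 + 101 = 256 bits.
Saving = 303 − 256 = 47 bits.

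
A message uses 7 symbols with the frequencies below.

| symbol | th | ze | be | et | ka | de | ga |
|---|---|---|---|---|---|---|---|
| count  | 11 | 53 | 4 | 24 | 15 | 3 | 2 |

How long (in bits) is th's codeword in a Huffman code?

Repeatedly merge the two smallest:
combine ga(2), de(3) → 5
combine be(4), 5 → 9
combine 9, th(11) → 20
combine ka(15), 20 → 35
combine et(24), 35 → 59
combine ze(53), 59 → 112
th's leaf is at depth 4, giving a 4-bit codeword.

4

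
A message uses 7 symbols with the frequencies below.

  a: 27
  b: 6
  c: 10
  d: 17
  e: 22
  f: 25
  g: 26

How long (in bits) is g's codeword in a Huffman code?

2

Repeatedly merge the two smallest:
merge b(6) and c(10): 16
merge 16 and d(17): 33
merge e(22) and f(25): 47
merge g(26) and a(27): 53
merge 33 and 47: 80
merge 53 and 80: 133
g sits 2 levels below the root, so its codeword is 2 bits.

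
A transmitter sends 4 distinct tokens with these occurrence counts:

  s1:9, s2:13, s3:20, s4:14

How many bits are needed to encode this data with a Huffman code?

112

Greedily combine the two least-frequent nodes:
combine s1(9), s2(13) → 22
combine s4(14), s3(20) → 34
combine 22, 34 → 56
The encoded length is the sum of every internal node's weight: 22 + 34 + 56 = 112 bits.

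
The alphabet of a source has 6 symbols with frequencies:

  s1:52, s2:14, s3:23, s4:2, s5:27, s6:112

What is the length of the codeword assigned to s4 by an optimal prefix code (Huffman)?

5

Build the tree from the bottom:
combine s4(2), s2(14) → 16
combine 16, s3(23) → 39
combine s5(27), 39 → 66
combine s1(52), 66 → 118
combine s6(112), 118 → 230
The subtree containing s4 is merged 5 times, so code length = 5.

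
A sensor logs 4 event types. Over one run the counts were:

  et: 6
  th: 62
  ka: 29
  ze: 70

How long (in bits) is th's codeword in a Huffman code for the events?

Build the tree from the bottom:
et(6) + ka(29) → 35
35 + th(62) → 97
ze(70) + 97 → 167
th's leaf is at depth 2, giving a 2-bit codeword.

2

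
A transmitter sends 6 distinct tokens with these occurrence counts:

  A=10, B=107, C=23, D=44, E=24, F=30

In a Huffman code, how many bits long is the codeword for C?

4

Build the tree from the bottom:
A(10) + C(23) → 33
E(24) + F(30) → 54
33 + D(44) → 77
54 + 77 → 131
B(107) + 131 → 238
C's leaf is at depth 4, giving a 4-bit codeword.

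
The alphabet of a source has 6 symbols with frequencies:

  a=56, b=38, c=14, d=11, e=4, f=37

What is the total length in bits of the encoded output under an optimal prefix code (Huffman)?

Merge the two smallest weights repeatedly:
merge e(4) and d(11): 15
merge c(14) and 15: 29
merge 29 and f(37): 66
merge b(38) and a(56): 94
merge 66 and 94: 160
Each symbol's bit-cost is frequency × depth; summing gives 364 bits (equivalently 15 + 29 + 66 + 94 + 160).

364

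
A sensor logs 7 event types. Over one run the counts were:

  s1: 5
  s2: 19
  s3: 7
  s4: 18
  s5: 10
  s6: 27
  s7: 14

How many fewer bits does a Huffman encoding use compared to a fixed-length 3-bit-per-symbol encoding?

Fixed-length: 3 bits × 100 symbols = 300 bits.
Huffman merges:
s1(5) + s3(7) → 12
s5(10) + 12 → 22
s7(14) + s4(18) → 32
s2(19) + 22 → 41
s6(27) + 32 → 59
41 + 59 → 100
Huffman total = 12 + 22 + 32 + 41 + 59 + 100 = 266 bits.
Saving = 300 − 266 = 34 bits.

34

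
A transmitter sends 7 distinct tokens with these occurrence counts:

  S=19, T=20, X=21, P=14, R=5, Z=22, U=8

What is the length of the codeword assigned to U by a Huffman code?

Repeatedly merge the two smallest:
merge R(5) and U(8): 13
merge 13 and P(14): 27
merge S(19) and T(20): 39
merge X(21) and Z(22): 43
merge 27 and 39: 66
merge 43 and 66: 109
U's leaf is at depth 4, giving a 4-bit codeword.

4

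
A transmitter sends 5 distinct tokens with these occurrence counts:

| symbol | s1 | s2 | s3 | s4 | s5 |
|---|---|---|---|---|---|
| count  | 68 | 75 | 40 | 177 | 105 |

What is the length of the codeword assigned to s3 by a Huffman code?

Build the tree from the bottom:
s3(40) + s1(68) → 108
s2(75) + s5(105) → 180
108 + s4(177) → 285
180 + 285 → 465
s3's leaf is at depth 3, giving a 3-bit codeword.

3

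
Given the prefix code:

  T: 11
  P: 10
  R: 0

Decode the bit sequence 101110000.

Read left to right; each codeword is recognised as soon as it completes (prefix code):
  10→P | 11→T | 10→P | 0→R | 0→R | 0→R
Decoded message: PTPRRR

PTPRRR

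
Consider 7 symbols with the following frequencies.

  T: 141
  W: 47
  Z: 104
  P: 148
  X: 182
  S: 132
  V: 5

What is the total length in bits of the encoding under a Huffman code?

Greedily combine the two least-frequent nodes:
merge V(5) and W(47): 52
merge 52 and Z(104): 156
merge S(132) and T(141): 273
merge P(148) and 156: 304
merge X(182) and 273: 455
merge 304 and 455: 759
Total encoded bits = sum of merged weights = 52 + 156 + 273 + 304 + 455 + 759 = 1999.

1999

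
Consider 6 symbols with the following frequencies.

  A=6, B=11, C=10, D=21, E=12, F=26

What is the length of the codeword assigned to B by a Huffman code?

Repeatedly merge the two smallest:
combine A(6), C(10) → 16
combine B(11), E(12) → 23
combine 16, D(21) → 37
combine 23, F(26) → 49
combine 37, 49 → 86
The subtree containing B is merged 3 times, so code length = 3.

3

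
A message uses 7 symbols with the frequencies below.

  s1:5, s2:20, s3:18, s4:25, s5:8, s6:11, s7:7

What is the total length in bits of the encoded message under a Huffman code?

Build the Huffman tree bottom-up:
combine s1(5), s7(7) → 12
combine s5(8), s6(11) → 19
combine 12, s3(18) → 30
combine 19, s2(20) → 39
combine s4(25), 30 → 55
combine 39, 55 → 94
The encoded length is the sum of every internal node's weight: 12 + 19 + 30 + 39 + 55 + 94 = 249 bits.

249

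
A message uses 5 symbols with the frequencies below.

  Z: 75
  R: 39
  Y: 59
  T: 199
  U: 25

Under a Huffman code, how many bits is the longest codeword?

4

Merge the two lowest-weight nodes at each step:
merge U(25) and R(39): 64
merge Y(59) and 64: 123
merge Z(75) and 123: 198
merge 198 and T(199): 397
The first pair merged (U, R) ends up deepest, at depth 4.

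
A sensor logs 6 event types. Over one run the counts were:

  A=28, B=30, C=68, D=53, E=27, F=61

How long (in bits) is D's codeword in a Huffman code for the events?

Huffman merges, smallest pair first:
combine E(27), A(28) → 55
combine B(30), D(53) → 83
combine 55, F(61) → 116
combine C(68), 83 → 151
combine 116, 151 → 267
The subtree containing D is merged 3 times, so code length = 3.

3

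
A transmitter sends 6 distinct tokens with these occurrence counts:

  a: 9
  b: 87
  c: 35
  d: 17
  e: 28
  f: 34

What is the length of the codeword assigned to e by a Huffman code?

3

Huffman merges, smallest pair first:
a(9) + d(17) → 26
26 + e(28) → 54
f(34) + c(35) → 69
54 + 69 → 123
b(87) + 123 → 210
e sits 3 levels below the root, so its codeword is 3 bits.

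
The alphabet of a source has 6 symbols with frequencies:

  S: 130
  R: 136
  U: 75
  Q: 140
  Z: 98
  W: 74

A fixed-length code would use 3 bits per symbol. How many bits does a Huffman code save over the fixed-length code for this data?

Fixed-length: 3 bits × 653 symbols = 1959 bits.
Huffman merges:
merge W(74) and U(75): 149
merge Z(98) and S(130): 228
merge R(136) and Q(140): 276
merge 149 and 228: 377
merge 276 and 377: 653
Huffman total = 149 + 228 + 276 + 377 + 653 = 1683 bits.
Saving = 1959 − 1683 = 276 bits.

276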